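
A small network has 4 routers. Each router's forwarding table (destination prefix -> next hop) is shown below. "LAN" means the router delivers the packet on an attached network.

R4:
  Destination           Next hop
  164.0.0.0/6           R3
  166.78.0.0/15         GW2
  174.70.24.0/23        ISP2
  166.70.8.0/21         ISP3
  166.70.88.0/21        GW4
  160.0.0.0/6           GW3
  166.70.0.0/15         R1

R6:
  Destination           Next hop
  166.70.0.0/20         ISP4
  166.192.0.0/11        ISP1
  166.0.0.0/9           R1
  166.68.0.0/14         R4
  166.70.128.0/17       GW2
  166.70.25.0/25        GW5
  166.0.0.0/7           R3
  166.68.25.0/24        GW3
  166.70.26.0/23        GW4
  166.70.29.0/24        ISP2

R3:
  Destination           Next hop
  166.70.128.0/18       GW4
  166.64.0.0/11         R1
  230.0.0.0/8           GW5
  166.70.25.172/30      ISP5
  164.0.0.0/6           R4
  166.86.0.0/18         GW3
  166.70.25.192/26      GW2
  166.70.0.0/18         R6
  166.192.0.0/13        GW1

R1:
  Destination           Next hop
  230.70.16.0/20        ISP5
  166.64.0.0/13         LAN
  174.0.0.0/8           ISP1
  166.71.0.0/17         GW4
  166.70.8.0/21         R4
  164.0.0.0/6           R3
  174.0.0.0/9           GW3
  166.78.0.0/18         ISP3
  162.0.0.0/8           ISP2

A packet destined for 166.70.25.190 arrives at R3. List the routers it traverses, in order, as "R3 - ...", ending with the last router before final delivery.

At R3: longest match for 166.70.25.190 is 166.70.0.0/18 -> R6
At R6: longest match for 166.70.25.190 is 166.68.0.0/14 -> R4
At R4: longest match for 166.70.25.190 is 166.70.0.0/15 -> R1
At R1: longest match for 166.70.25.190 is 166.64.0.0/13 -> LAN

R3 - R6 - R4 - R1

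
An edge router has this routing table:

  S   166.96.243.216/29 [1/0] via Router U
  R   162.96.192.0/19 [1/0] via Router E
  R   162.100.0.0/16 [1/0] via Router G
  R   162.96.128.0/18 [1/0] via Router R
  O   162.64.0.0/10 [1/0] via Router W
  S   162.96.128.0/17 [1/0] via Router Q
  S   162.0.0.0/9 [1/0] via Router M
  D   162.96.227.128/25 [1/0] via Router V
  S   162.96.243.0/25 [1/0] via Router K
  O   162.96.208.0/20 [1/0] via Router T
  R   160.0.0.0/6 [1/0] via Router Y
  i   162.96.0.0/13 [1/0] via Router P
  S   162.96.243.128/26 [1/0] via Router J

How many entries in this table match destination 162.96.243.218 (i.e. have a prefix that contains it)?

5

Prefixes containing 162.96.243.218:
  160.0.0.0/6 (160.0.0.0 - 163.255.255.255)
  162.0.0.0/9 (162.0.0.0 - 162.127.255.255)
  162.64.0.0/10 (162.64.0.0 - 162.127.255.255)
  162.96.0.0/13 (162.96.0.0 - 162.103.255.255)
  162.96.128.0/17 (162.96.128.0 - 162.96.255.255)
Total matching entries: 5.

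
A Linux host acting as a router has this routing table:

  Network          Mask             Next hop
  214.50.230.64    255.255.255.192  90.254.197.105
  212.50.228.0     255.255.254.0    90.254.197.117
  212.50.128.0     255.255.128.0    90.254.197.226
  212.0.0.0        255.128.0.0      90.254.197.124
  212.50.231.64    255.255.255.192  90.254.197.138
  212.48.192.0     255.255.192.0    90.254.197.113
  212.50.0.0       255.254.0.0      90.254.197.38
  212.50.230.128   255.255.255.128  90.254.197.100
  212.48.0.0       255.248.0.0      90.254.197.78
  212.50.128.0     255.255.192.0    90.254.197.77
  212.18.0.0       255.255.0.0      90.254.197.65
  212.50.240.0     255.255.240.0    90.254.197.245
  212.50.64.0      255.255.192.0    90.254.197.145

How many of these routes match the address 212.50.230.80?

4

Prefixes containing 212.50.230.80:
  212.0.0.0/9 (212.0.0.0 - 212.127.255.255)
  212.48.0.0/13 (212.48.0.0 - 212.55.255.255)
  212.50.0.0/15 (212.50.0.0 - 212.51.255.255)
  212.50.128.0/17 (212.50.128.0 - 212.50.255.255)
Total matching entries: 4.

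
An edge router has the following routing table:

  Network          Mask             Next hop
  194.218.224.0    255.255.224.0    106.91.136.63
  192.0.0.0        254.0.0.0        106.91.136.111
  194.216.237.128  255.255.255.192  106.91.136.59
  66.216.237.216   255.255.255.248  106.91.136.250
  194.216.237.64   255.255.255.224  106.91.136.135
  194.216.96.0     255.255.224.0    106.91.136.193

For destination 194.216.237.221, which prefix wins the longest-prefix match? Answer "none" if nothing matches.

194.216.237.221 is outside every listed prefix and there is no default route.

none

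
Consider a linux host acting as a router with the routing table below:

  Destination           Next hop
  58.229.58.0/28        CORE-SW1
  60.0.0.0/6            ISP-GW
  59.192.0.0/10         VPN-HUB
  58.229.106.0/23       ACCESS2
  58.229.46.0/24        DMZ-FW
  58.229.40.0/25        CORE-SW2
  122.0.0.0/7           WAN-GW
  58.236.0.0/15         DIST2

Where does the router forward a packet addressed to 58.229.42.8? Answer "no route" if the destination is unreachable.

no route

No entry's prefix contains 58.229.42.8; there is no default route.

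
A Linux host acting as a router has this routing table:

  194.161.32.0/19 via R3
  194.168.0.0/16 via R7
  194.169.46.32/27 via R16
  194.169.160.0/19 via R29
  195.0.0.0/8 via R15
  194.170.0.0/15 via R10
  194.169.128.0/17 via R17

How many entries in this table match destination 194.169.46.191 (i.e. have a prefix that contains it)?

No listed prefix contains 194.169.46.191.
Total matching entries: 0.

0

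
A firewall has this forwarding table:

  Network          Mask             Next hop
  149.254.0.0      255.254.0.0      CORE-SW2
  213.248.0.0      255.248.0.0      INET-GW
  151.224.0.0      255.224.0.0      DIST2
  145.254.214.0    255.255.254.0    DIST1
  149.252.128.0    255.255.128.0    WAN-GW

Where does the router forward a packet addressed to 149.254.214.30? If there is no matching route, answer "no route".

Routes whose prefix contains 149.254.214.30:
  149.254.0.0/15 (149.254.0.0 - 149.255.255.255) -> CORE-SW2
More-specific entries that do NOT match:
  145.254.214.0/23 (145.254.214.0 - 145.254.215.255) does not contain 149.254.214.30
  149.252.128.0/17 (149.252.128.0 - 149.252.255.255) does not contain 149.254.214.30
Longest matching prefix is /15 -> next hop CORE-SW2.

CORE-SW2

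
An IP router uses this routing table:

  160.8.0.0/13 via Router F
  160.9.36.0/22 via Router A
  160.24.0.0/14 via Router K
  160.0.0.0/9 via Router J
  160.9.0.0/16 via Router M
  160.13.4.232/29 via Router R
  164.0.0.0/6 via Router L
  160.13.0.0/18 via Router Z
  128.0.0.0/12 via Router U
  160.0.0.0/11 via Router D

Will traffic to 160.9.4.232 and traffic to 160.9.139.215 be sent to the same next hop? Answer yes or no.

yes

160.9.4.232: longest match 160.9.0.0/16 -> Router M
160.9.139.215: longest match 160.9.0.0/16 -> Router M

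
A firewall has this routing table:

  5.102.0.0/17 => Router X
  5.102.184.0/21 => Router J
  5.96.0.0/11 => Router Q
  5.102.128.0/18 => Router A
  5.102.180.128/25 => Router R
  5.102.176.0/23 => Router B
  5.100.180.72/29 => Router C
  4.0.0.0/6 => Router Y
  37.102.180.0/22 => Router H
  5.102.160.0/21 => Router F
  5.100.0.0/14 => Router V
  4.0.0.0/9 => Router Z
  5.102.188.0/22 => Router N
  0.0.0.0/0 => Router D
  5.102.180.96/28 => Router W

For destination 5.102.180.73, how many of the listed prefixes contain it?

Prefixes containing 5.102.180.73:
  0.0.0.0/0 (default, matches everything)
  4.0.0.0/6 (4.0.0.0 - 7.255.255.255)
  5.96.0.0/11 (5.96.0.0 - 5.127.255.255)
  5.100.0.0/14 (5.100.0.0 - 5.103.255.255)
  5.102.128.0/18 (5.102.128.0 - 5.102.191.255)
Total matching entries: 5.

5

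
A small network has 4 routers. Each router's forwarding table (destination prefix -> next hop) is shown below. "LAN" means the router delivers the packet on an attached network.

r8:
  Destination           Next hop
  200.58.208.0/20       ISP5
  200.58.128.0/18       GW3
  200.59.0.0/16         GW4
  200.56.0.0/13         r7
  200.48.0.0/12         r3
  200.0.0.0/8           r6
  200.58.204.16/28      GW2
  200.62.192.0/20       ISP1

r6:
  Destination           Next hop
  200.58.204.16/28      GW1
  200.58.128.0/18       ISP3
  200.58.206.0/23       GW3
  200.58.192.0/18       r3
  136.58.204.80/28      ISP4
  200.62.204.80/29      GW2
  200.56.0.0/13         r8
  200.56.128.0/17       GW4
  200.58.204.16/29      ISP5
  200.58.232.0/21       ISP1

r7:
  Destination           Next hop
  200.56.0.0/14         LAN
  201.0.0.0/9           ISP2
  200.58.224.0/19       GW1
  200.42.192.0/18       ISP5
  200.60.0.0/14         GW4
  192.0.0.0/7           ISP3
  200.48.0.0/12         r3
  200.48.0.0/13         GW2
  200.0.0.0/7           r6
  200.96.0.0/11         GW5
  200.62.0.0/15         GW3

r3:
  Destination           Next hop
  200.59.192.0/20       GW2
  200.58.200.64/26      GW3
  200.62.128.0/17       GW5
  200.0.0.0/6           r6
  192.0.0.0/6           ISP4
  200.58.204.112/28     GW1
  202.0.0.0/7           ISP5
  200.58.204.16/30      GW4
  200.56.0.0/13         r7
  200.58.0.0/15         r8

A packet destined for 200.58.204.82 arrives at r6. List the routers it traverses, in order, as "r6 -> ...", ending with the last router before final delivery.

r6 -> r3 -> r8 -> r7

At r6: longest match for 200.58.204.82 is 200.58.192.0/18 -> r3
At r3: longest match for 200.58.204.82 is 200.58.0.0/15 -> r8
At r8: longest match for 200.58.204.82 is 200.56.0.0/13 -> r7
At r7: longest match for 200.58.204.82 is 200.56.0.0/14 -> LAN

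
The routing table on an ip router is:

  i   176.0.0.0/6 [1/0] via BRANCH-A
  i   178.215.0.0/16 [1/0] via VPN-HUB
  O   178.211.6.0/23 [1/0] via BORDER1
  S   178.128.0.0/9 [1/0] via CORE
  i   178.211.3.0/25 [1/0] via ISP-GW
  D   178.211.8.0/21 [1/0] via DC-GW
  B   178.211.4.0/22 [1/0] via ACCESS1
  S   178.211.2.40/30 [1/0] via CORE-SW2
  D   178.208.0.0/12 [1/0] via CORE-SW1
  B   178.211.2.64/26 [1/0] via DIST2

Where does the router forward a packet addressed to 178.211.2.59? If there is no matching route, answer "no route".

Routes whose prefix contains 178.211.2.59:
  176.0.0.0/6 (176.0.0.0 - 179.255.255.255) -> BRANCH-A
  178.128.0.0/9 (178.128.0.0 - 178.255.255.255) -> CORE
  178.208.0.0/12 (178.208.0.0 - 178.223.255.255) -> CORE-SW1
More-specific entries that do NOT match:
  178.211.2.40/30 (178.211.2.40 - 178.211.2.43) does not contain 178.211.2.59
  178.211.2.64/26 (178.211.2.64 - 178.211.2.127) does not contain 178.211.2.59
  178.211.3.0/25 (178.211.3.0 - 178.211.3.127) does not contain 178.211.2.59
  178.211.6.0/23 (178.211.6.0 - 178.211.7.255) does not contain 178.211.2.59
  178.211.4.0/22 (178.211.4.0 - 178.211.7.255) does not contain 178.211.2.59
  178.211.8.0/21 (178.211.8.0 - 178.211.15.255) does not contain 178.211.2.59
  178.215.0.0/16 (178.215.0.0 - 178.215.255.255) does not contain 178.211.2.59
Longest matching prefix is /12 -> next hop CORE-SW1.

CORE-SW1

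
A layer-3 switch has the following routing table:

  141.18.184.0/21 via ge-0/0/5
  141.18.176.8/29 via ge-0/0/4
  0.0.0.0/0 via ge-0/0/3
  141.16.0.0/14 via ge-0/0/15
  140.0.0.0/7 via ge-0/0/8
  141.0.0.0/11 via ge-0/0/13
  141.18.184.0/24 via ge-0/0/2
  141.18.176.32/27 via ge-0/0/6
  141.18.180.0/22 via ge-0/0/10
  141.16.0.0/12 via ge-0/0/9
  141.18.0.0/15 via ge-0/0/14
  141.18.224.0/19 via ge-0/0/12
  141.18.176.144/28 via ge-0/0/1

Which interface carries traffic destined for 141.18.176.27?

ge-0/0/14

Routes whose prefix contains 141.18.176.27:
  0.0.0.0/0 (default, matches everything) -> ge-0/0/3
  140.0.0.0/7 (140.0.0.0 - 141.255.255.255) -> ge-0/0/8
  141.0.0.0/11 (141.0.0.0 - 141.31.255.255) -> ge-0/0/13
  141.16.0.0/12 (141.16.0.0 - 141.31.255.255) -> ge-0/0/9
  141.16.0.0/14 (141.16.0.0 - 141.19.255.255) -> ge-0/0/15
  141.18.0.0/15 (141.18.0.0 - 141.19.255.255) -> ge-0/0/14
More-specific entries that do NOT match:
  141.18.176.8/29 (141.18.176.8 - 141.18.176.15) does not contain 141.18.176.27
  141.18.176.144/28 (141.18.176.144 - 141.18.176.159) does not contain 141.18.176.27
  141.18.176.32/27 (141.18.176.32 - 141.18.176.63) does not contain 141.18.176.27
  141.18.184.0/24 (141.18.184.0 - 141.18.184.255) does not contain 141.18.176.27
  141.18.180.0/22 (141.18.180.0 - 141.18.183.255) does not contain 141.18.176.27
  141.18.184.0/21 (141.18.184.0 - 141.18.191.255) does not contain 141.18.176.27
  141.18.224.0/19 (141.18.224.0 - 141.18.255.255) does not contain 141.18.176.27
Longest matching prefix is /15 -> interface ge-0/0/14.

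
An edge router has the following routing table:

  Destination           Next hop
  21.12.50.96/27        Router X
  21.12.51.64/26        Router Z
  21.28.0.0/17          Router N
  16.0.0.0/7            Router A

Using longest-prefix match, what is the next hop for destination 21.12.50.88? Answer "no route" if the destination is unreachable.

no route

No entry's prefix contains 21.12.50.88; there is no default route.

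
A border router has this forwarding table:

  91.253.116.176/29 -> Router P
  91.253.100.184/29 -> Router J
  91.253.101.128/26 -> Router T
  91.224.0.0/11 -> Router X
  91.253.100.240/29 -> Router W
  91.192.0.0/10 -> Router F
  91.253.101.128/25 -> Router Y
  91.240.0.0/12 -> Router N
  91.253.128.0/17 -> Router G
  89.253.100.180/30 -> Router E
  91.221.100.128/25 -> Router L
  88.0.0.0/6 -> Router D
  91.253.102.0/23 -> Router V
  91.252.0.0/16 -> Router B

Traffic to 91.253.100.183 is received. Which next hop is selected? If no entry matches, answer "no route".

Router N

Routes whose prefix contains 91.253.100.183:
  88.0.0.0/6 (88.0.0.0 - 91.255.255.255) -> Router D
  91.192.0.0/10 (91.192.0.0 - 91.255.255.255) -> Router F
  91.224.0.0/11 (91.224.0.0 - 91.255.255.255) -> Router X
  91.240.0.0/12 (91.240.0.0 - 91.255.255.255) -> Router N
More-specific entries that do NOT match:
  89.253.100.180/30 (89.253.100.180 - 89.253.100.183) does not contain 91.253.100.183
  91.253.116.176/29 (91.253.116.176 - 91.253.116.183) does not contain 91.253.100.183
  91.253.100.184/29 (91.253.100.184 - 91.253.100.191) does not contain 91.253.100.183
  91.253.100.240/29 (91.253.100.240 - 91.253.100.247) does not contain 91.253.100.183
  91.253.101.128/26 (91.253.101.128 - 91.253.101.191) does not contain 91.253.100.183
  91.253.101.128/25 (91.253.101.128 - 91.253.101.255) does not contain 91.253.100.183
  91.221.100.128/25 (91.221.100.128 - 91.221.100.255) does not contain 91.253.100.183
  91.253.102.0/23 (91.253.102.0 - 91.253.103.255) does not contain 91.253.100.183
  91.253.128.0/17 (91.253.128.0 - 91.253.255.255) does not contain 91.253.100.183
  91.252.0.0/16 (91.252.0.0 - 91.252.255.255) does not contain 91.253.100.183
Longest matching prefix is /12 -> next hop Router N.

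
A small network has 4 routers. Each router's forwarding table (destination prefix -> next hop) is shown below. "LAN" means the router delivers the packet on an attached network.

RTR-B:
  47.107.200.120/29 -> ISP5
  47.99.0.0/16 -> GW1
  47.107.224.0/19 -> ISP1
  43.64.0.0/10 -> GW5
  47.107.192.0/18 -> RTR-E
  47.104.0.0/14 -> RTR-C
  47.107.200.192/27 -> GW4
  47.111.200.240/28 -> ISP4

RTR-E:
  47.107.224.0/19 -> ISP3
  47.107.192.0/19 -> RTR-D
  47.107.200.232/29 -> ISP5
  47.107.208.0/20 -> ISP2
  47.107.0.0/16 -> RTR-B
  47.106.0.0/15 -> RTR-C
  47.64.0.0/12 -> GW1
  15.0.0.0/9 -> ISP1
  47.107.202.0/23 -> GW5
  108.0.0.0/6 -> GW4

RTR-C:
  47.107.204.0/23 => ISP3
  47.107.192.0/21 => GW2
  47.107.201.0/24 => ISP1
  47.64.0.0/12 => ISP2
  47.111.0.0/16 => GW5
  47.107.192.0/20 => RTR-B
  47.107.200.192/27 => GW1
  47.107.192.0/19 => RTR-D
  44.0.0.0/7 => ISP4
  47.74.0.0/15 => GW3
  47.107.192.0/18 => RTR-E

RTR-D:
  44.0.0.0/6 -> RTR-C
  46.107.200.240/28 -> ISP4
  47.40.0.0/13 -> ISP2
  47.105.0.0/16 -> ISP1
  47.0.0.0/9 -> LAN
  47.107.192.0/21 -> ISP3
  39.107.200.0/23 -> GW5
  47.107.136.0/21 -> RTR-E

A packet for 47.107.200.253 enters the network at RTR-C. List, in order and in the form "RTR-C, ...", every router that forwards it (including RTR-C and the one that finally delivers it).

RTR-C, RTR-B, RTR-E, RTR-D

At RTR-C: longest match for 47.107.200.253 is 47.107.192.0/20 -> RTR-B
At RTR-B: longest match for 47.107.200.253 is 47.107.192.0/18 -> RTR-E
At RTR-E: longest match for 47.107.200.253 is 47.107.192.0/19 -> RTR-D
At RTR-D: longest match for 47.107.200.253 is 47.0.0.0/9 -> LAN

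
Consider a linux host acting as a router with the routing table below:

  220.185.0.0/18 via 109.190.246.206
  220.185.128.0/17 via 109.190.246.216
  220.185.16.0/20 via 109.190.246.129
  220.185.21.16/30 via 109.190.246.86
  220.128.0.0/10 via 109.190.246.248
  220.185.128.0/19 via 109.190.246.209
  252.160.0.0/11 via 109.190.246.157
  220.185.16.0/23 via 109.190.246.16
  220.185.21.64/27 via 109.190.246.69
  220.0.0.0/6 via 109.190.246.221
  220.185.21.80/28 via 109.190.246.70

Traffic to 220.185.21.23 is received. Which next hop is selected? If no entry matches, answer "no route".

109.190.246.129

Routes whose prefix contains 220.185.21.23:
  220.0.0.0/6 (220.0.0.0 - 223.255.255.255) -> 109.190.246.221
  220.128.0.0/10 (220.128.0.0 - 220.191.255.255) -> 109.190.246.248
  220.185.0.0/18 (220.185.0.0 - 220.185.63.255) -> 109.190.246.206
  220.185.16.0/20 (220.185.16.0 - 220.185.31.255) -> 109.190.246.129
More-specific entries that do NOT match:
  220.185.21.16/30 (220.185.21.16 - 220.185.21.19) does not contain 220.185.21.23
  220.185.21.80/28 (220.185.21.80 - 220.185.21.95) does not contain 220.185.21.23
  220.185.21.64/27 (220.185.21.64 - 220.185.21.95) does not contain 220.185.21.23
  220.185.16.0/23 (220.185.16.0 - 220.185.17.255) does not contain 220.185.21.23
Longest matching prefix is /20 -> next hop 109.190.246.129.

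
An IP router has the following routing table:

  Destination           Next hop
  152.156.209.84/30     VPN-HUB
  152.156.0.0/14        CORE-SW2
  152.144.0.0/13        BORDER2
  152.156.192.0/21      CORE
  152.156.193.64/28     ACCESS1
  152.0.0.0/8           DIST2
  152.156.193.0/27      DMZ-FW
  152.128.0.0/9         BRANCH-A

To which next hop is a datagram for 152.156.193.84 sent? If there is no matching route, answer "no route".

Routes whose prefix contains 152.156.193.84:
  152.0.0.0/8 (152.0.0.0 - 152.255.255.255) -> DIST2
  152.128.0.0/9 (152.128.0.0 - 152.255.255.255) -> BRANCH-A
  152.156.0.0/14 (152.156.0.0 - 152.159.255.255) -> CORE-SW2
  152.156.192.0/21 (152.156.192.0 - 152.156.199.255) -> CORE
More-specific entries that do NOT match:
  152.156.209.84/30 (152.156.209.84 - 152.156.209.87) does not contain 152.156.193.84
  152.156.193.64/28 (152.156.193.64 - 152.156.193.79) does not contain 152.156.193.84
  152.156.193.0/27 (152.156.193.0 - 152.156.193.31) does not contain 152.156.193.84
Longest matching prefix is /21 -> next hop CORE.

CORE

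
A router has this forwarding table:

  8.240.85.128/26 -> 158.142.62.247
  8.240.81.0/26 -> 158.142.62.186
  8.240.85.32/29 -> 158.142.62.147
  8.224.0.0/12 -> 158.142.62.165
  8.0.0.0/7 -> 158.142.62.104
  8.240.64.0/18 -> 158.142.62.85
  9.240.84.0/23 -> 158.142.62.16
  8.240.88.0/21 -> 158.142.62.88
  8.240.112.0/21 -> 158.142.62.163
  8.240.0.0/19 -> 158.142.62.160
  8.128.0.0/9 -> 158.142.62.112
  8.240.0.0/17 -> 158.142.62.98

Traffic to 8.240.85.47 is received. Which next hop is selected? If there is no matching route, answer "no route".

Routes whose prefix contains 8.240.85.47:
  8.0.0.0/7 (8.0.0.0 - 9.255.255.255) -> 158.142.62.104
  8.128.0.0/9 (8.128.0.0 - 8.255.255.255) -> 158.142.62.112
  8.240.0.0/17 (8.240.0.0 - 8.240.127.255) -> 158.142.62.98
  8.240.64.0/18 (8.240.64.0 - 8.240.127.255) -> 158.142.62.85
More-specific entries that do NOT match:
  8.240.85.32/29 (8.240.85.32 - 8.240.85.39) does not contain 8.240.85.47
  8.240.85.128/26 (8.240.85.128 - 8.240.85.191) does not contain 8.240.85.47
  8.240.81.0/26 (8.240.81.0 - 8.240.81.63) does not contain 8.240.85.47
  9.240.84.0/23 (9.240.84.0 - 9.240.85.255) does not contain 8.240.85.47
  8.240.88.0/21 (8.240.88.0 - 8.240.95.255) does not contain 8.240.85.47
  8.240.112.0/21 (8.240.112.0 - 8.240.119.255) does not contain 8.240.85.47
  8.240.0.0/19 (8.240.0.0 - 8.240.31.255) does not contain 8.240.85.47
Longest matching prefix is /18 -> next hop 158.142.62.85.

158.142.62.85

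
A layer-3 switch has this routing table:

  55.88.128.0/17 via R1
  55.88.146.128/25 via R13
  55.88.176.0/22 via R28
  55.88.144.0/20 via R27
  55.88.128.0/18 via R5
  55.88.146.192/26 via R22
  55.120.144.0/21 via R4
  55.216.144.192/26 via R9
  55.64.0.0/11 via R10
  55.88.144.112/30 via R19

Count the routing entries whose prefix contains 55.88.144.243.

Prefixes containing 55.88.144.243:
  55.64.0.0/11 (55.64.0.0 - 55.95.255.255)
  55.88.128.0/17 (55.88.128.0 - 55.88.255.255)
  55.88.128.0/18 (55.88.128.0 - 55.88.191.255)
  55.88.144.0/20 (55.88.144.0 - 55.88.159.255)
Total matching entries: 4.

4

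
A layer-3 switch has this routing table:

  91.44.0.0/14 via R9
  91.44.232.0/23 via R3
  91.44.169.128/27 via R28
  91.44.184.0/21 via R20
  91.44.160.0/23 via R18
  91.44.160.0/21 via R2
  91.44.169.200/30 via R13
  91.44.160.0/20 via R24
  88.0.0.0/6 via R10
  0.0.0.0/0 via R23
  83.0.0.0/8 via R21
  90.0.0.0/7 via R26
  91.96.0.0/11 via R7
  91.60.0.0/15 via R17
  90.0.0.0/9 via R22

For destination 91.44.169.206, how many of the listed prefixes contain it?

Prefixes containing 91.44.169.206:
  0.0.0.0/0 (default, matches everything)
  88.0.0.0/6 (88.0.0.0 - 91.255.255.255)
  90.0.0.0/7 (90.0.0.0 - 91.255.255.255)
  91.44.0.0/14 (91.44.0.0 - 91.47.255.255)
  91.44.160.0/20 (91.44.160.0 - 91.44.175.255)
Total matching entries: 5.

5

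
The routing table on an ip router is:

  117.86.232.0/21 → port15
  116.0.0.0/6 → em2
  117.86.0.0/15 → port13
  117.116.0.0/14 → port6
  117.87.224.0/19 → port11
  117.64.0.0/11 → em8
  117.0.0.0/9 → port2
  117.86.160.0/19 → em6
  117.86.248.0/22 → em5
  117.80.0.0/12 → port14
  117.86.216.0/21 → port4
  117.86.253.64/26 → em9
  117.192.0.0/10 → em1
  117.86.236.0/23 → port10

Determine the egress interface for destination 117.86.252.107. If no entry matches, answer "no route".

port13

Routes whose prefix contains 117.86.252.107:
  116.0.0.0/6 (116.0.0.0 - 119.255.255.255) -> em2
  117.0.0.0/9 (117.0.0.0 - 117.127.255.255) -> port2
  117.64.0.0/11 (117.64.0.0 - 117.95.255.255) -> em8
  117.80.0.0/12 (117.80.0.0 - 117.95.255.255) -> port14
  117.86.0.0/15 (117.86.0.0 - 117.87.255.255) -> port13
More-specific entries that do NOT match:
  117.86.253.64/26 (117.86.253.64 - 117.86.253.127) does not contain 117.86.252.107
  117.86.236.0/23 (117.86.236.0 - 117.86.237.255) does not contain 117.86.252.107
  117.86.248.0/22 (117.86.248.0 - 117.86.251.255) does not contain 117.86.252.107
  117.86.232.0/21 (117.86.232.0 - 117.86.239.255) does not contain 117.86.252.107
  117.86.216.0/21 (117.86.216.0 - 117.86.223.255) does not contain 117.86.252.107
  117.87.224.0/19 (117.87.224.0 - 117.87.255.255) does not contain 117.86.252.107
  117.86.160.0/19 (117.86.160.0 - 117.86.191.255) does not contain 117.86.252.107
Longest matching prefix is /15 -> interface port13.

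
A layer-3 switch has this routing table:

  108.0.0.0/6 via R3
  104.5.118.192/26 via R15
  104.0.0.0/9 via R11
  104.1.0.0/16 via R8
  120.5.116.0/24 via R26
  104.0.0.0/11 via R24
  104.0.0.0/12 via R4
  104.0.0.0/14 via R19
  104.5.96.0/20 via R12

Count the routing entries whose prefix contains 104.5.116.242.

3

Prefixes containing 104.5.116.242:
  104.0.0.0/9 (104.0.0.0 - 104.127.255.255)
  104.0.0.0/11 (104.0.0.0 - 104.31.255.255)
  104.0.0.0/12 (104.0.0.0 - 104.15.255.255)
Total matching entries: 3.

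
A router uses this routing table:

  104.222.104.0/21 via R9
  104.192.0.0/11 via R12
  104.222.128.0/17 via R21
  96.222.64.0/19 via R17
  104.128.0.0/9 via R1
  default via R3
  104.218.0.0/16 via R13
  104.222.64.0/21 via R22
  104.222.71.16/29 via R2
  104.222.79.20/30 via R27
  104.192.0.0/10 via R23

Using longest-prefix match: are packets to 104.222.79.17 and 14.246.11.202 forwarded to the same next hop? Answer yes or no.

104.222.79.17: longest match 104.192.0.0/11 -> R12
14.246.11.202: longest match 0.0.0.0/0 -> R3

no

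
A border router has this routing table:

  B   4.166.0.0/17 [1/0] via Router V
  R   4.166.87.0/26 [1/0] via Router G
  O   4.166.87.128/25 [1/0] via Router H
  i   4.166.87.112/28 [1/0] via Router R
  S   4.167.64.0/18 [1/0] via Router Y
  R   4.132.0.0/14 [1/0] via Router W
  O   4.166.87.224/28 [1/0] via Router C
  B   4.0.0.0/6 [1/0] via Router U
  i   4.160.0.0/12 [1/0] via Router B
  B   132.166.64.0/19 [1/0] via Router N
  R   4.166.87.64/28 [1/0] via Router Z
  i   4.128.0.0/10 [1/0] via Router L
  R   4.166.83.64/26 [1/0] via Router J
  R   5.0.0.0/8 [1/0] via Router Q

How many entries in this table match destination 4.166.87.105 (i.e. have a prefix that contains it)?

4

Prefixes containing 4.166.87.105:
  4.0.0.0/6 (4.0.0.0 - 7.255.255.255)
  4.128.0.0/10 (4.128.0.0 - 4.191.255.255)
  4.160.0.0/12 (4.160.0.0 - 4.175.255.255)
  4.166.0.0/17 (4.166.0.0 - 4.166.127.255)
Total matching entries: 4.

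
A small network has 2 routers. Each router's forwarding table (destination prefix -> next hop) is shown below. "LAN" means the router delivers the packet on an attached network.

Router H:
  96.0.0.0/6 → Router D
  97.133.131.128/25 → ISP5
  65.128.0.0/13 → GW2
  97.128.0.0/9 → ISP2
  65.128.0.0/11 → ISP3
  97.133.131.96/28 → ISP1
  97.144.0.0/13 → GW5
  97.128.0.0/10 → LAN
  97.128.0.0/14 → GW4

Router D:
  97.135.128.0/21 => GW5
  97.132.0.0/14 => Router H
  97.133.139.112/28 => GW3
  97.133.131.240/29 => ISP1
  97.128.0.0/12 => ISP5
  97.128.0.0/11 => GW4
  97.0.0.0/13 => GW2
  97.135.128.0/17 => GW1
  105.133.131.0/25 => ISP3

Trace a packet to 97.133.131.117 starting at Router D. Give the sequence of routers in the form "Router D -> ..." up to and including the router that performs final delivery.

Router D -> Router H

At Router D: longest match for 97.133.131.117 is 97.132.0.0/14 -> Router H
At Router H: longest match for 97.133.131.117 is 97.128.0.0/10 -> LAN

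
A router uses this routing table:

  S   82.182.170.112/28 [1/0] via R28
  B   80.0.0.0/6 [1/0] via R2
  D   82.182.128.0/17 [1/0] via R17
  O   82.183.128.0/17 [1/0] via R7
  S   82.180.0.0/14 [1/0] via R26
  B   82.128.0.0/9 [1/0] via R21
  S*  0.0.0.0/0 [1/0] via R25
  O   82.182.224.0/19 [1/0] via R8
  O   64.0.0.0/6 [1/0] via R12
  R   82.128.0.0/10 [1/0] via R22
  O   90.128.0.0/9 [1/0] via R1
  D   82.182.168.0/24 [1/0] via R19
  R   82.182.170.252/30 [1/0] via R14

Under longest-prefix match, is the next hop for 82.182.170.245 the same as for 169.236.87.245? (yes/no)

no

82.182.170.245: longest match 82.182.128.0/17 -> R17
169.236.87.245: longest match 0.0.0.0/0 -> R25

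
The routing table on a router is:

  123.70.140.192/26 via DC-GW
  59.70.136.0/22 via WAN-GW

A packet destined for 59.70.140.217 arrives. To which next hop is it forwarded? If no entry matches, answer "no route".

No entry's prefix contains 59.70.140.217; there is no default route.

no route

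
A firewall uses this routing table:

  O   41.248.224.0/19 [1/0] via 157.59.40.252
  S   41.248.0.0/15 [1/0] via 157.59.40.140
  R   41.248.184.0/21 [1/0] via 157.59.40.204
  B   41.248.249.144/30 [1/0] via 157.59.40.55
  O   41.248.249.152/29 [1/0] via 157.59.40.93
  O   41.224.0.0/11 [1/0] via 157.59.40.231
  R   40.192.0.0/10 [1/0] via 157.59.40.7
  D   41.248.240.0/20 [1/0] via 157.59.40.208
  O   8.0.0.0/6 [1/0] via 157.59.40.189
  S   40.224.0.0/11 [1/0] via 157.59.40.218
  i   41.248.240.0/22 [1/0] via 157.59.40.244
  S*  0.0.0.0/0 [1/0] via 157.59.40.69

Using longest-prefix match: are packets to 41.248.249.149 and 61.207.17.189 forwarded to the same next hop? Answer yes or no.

no

41.248.249.149: longest match 41.248.240.0/20 -> 157.59.40.208
61.207.17.189: longest match 0.0.0.0/0 -> 157.59.40.69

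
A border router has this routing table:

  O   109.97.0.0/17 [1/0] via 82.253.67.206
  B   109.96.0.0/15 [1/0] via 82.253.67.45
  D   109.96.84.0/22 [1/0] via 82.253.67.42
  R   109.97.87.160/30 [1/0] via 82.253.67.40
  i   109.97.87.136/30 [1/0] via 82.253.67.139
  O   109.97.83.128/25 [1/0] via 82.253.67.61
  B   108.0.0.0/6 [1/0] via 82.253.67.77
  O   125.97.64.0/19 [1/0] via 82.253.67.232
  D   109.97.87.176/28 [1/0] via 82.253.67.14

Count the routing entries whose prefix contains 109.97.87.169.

Prefixes containing 109.97.87.169:
  108.0.0.0/6 (108.0.0.0 - 111.255.255.255)
  109.96.0.0/15 (109.96.0.0 - 109.97.255.255)
  109.97.0.0/17 (109.97.0.0 - 109.97.127.255)
Total matching entries: 3.

3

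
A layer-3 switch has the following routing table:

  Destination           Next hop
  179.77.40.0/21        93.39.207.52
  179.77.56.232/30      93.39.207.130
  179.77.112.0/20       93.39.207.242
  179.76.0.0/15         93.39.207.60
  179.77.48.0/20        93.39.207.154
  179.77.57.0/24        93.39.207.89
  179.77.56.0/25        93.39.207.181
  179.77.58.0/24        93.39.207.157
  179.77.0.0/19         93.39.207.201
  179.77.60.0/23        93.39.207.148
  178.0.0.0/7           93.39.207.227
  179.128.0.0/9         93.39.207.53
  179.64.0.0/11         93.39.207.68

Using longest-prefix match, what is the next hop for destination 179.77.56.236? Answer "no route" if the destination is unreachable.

Routes whose prefix contains 179.77.56.236:
  178.0.0.0/7 (178.0.0.0 - 179.255.255.255) -> 93.39.207.227
  179.64.0.0/11 (179.64.0.0 - 179.95.255.255) -> 93.39.207.68
  179.76.0.0/15 (179.76.0.0 - 179.77.255.255) -> 93.39.207.60
  179.77.48.0/20 (179.77.48.0 - 179.77.63.255) -> 93.39.207.154
More-specific entries that do NOT match:
  179.77.56.232/30 (179.77.56.232 - 179.77.56.235) does not contain 179.77.56.236
  179.77.56.0/25 (179.77.56.0 - 179.77.56.127) does not contain 179.77.56.236
  179.77.57.0/24 (179.77.57.0 - 179.77.57.255) does not contain 179.77.56.236
  179.77.58.0/24 (179.77.58.0 - 179.77.58.255) does not contain 179.77.56.236
  179.77.60.0/23 (179.77.60.0 - 179.77.61.255) does not contain 179.77.56.236
  179.77.40.0/21 (179.77.40.0 - 179.77.47.255) does not contain 179.77.56.236
Longest matching prefix is /20 -> next hop 93.39.207.154.

93.39.207.154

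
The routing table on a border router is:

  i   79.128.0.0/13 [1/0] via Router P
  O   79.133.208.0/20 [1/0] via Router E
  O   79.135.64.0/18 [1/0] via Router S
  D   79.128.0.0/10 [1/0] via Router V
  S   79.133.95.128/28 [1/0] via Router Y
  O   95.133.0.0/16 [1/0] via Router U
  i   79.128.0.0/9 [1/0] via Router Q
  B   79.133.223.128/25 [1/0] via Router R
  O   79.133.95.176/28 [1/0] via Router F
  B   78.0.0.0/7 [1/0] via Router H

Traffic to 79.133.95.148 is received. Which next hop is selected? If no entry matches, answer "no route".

Routes whose prefix contains 79.133.95.148:
  78.0.0.0/7 (78.0.0.0 - 79.255.255.255) -> Router H
  79.128.0.0/9 (79.128.0.0 - 79.255.255.255) -> Router Q
  79.128.0.0/10 (79.128.0.0 - 79.191.255.255) -> Router V
  79.128.0.0/13 (79.128.0.0 - 79.135.255.255) -> Router P
More-specific entries that do NOT match:
  79.133.95.128/28 (79.133.95.128 - 79.133.95.143) does not contain 79.133.95.148
  79.133.95.176/28 (79.133.95.176 - 79.133.95.191) does not contain 79.133.95.148
  79.133.223.128/25 (79.133.223.128 - 79.133.223.255) does not contain 79.133.95.148
  79.133.208.0/20 (79.133.208.0 - 79.133.223.255) does not contain 79.133.95.148
  79.135.64.0/18 (79.135.64.0 - 79.135.127.255) does not contain 79.133.95.148
  95.133.0.0/16 (95.133.0.0 - 95.133.255.255) does not contain 79.133.95.148
Longest matching prefix is /13 -> next hop Router P.

Router P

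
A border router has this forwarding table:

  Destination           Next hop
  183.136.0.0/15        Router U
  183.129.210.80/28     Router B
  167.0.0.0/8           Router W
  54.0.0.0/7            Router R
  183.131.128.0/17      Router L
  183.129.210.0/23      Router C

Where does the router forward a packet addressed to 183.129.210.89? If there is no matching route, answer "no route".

Router B

Routes whose prefix contains 183.129.210.89:
  183.129.210.0/23 (183.129.210.0 - 183.129.211.255) -> Router C
  183.129.210.80/28 (183.129.210.80 - 183.129.210.95) -> Router B
Longest matching prefix is /28 -> next hop Router B.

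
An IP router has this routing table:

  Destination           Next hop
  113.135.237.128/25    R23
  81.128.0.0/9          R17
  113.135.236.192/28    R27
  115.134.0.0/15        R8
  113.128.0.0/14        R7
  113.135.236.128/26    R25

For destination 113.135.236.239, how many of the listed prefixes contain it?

No listed prefix contains 113.135.236.239.
Total matching entries: 0.

0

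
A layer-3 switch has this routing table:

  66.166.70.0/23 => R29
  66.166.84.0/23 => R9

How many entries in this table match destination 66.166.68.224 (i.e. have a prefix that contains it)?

No listed prefix contains 66.166.68.224.
Total matching entries: 0.

0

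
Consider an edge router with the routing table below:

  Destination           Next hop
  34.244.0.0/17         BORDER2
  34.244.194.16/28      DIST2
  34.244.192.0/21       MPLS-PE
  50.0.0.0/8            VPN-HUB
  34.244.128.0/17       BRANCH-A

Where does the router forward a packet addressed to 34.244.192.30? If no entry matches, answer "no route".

MPLS-PE

Routes whose prefix contains 34.244.192.30:
  34.244.128.0/17 (34.244.128.0 - 34.244.255.255) -> BRANCH-A
  34.244.192.0/21 (34.244.192.0 - 34.244.199.255) -> MPLS-PE
More-specific entries that do NOT match:
  34.244.194.16/28 (34.244.194.16 - 34.244.194.31) does not contain 34.244.192.30
Longest matching prefix is /21 -> next hop MPLS-PE.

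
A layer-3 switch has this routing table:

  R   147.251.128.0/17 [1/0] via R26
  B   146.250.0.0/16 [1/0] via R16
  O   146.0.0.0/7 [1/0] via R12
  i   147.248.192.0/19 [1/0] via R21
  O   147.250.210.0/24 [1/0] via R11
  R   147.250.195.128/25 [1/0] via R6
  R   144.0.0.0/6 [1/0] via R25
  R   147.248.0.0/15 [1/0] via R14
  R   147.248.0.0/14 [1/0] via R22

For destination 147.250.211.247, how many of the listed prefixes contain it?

3

Prefixes containing 147.250.211.247:
  144.0.0.0/6 (144.0.0.0 - 147.255.255.255)
  146.0.0.0/7 (146.0.0.0 - 147.255.255.255)
  147.248.0.0/14 (147.248.0.0 - 147.251.255.255)
Total matching entries: 3.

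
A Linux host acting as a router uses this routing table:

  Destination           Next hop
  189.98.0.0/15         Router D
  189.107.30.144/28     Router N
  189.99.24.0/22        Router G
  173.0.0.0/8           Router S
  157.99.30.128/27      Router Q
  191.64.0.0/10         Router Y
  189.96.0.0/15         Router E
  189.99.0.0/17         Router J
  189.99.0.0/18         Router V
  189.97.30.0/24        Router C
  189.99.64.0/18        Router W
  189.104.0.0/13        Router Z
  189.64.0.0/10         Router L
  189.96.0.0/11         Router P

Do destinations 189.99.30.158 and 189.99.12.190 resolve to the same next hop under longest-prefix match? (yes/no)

yes

189.99.30.158: longest match 189.99.0.0/18 -> Router V
189.99.12.190: longest match 189.99.0.0/18 -> Router V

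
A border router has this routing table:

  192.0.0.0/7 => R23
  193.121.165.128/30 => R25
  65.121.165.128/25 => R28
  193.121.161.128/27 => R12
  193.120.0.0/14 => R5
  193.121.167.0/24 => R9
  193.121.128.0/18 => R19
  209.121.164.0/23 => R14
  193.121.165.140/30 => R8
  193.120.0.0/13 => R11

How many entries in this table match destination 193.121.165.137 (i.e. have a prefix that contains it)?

Prefixes containing 193.121.165.137:
  192.0.0.0/7 (192.0.0.0 - 193.255.255.255)
  193.120.0.0/13 (193.120.0.0 - 193.127.255.255)
  193.120.0.0/14 (193.120.0.0 - 193.123.255.255)
  193.121.128.0/18 (193.121.128.0 - 193.121.191.255)
Total matching entries: 4.

4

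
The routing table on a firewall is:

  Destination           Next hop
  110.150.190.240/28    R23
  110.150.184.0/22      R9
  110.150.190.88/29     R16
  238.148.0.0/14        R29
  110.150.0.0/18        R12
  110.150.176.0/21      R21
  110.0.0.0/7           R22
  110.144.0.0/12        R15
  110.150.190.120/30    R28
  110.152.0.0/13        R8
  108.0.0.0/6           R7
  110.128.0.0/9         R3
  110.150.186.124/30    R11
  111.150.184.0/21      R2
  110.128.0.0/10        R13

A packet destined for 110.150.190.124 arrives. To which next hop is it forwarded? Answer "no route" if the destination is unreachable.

R15

Routes whose prefix contains 110.150.190.124:
  108.0.0.0/6 (108.0.0.0 - 111.255.255.255) -> R7
  110.0.0.0/7 (110.0.0.0 - 111.255.255.255) -> R22
  110.128.0.0/9 (110.128.0.0 - 110.255.255.255) -> R3
  110.128.0.0/10 (110.128.0.0 - 110.191.255.255) -> R13
  110.144.0.0/12 (110.144.0.0 - 110.159.255.255) -> R15
More-specific entries that do NOT match:
  110.150.190.120/30 (110.150.190.120 - 110.150.190.123) does not contain 110.150.190.124
  110.150.186.124/30 (110.150.186.124 - 110.150.186.127) does not contain 110.150.190.124
  110.150.190.88/29 (110.150.190.88 - 110.150.190.95) does not contain 110.150.190.124
  110.150.190.240/28 (110.150.190.240 - 110.150.190.255) does not contain 110.150.190.124
  110.150.184.0/22 (110.150.184.0 - 110.150.187.255) does not contain 110.150.190.124
  110.150.176.0/21 (110.150.176.0 - 110.150.183.255) does not contain 110.150.190.124
  111.150.184.0/21 (111.150.184.0 - 111.150.191.255) does not contain 110.150.190.124
  110.150.0.0/18 (110.150.0.0 - 110.150.63.255) does not contain 110.150.190.124
  238.148.0.0/14 (238.148.0.0 - 238.151.255.255) does not contain 110.150.190.124
  110.152.0.0/13 (110.152.0.0 - 110.159.255.255) does not contain 110.150.190.124
Longest matching prefix is /12 -> next hop R15.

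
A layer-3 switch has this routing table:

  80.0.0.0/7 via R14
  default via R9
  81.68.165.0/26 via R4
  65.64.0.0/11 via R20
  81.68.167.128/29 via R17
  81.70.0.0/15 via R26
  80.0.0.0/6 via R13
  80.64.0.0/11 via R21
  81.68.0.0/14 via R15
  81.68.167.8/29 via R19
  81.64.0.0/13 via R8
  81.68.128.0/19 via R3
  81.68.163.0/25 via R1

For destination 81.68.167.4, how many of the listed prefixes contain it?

5

Prefixes containing 81.68.167.4:
  0.0.0.0/0 (default, matches everything)
  80.0.0.0/6 (80.0.0.0 - 83.255.255.255)
  80.0.0.0/7 (80.0.0.0 - 81.255.255.255)
  81.64.0.0/13 (81.64.0.0 - 81.71.255.255)
  81.68.0.0/14 (81.68.0.0 - 81.71.255.255)
Total matching entries: 5.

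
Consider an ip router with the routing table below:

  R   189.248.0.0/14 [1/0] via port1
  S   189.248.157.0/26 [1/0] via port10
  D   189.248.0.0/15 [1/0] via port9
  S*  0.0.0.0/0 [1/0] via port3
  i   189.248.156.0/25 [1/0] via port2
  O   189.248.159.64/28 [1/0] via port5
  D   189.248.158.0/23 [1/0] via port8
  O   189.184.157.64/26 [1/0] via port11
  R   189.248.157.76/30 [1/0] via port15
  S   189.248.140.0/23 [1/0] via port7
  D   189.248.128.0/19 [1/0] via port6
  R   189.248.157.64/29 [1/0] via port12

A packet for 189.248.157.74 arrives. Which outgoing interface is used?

Routes whose prefix contains 189.248.157.74:
  0.0.0.0/0 (default, matches everything) -> port3
  189.248.0.0/14 (189.248.0.0 - 189.251.255.255) -> port1
  189.248.0.0/15 (189.248.0.0 - 189.249.255.255) -> port9
  189.248.128.0/19 (189.248.128.0 - 189.248.159.255) -> port6
More-specific entries that do NOT match:
  189.248.157.76/30 (189.248.157.76 - 189.248.157.79) does not contain 189.248.157.74
  189.248.157.64/29 (189.248.157.64 - 189.248.157.71) does not contain 189.248.157.74
  189.248.159.64/28 (189.248.159.64 - 189.248.159.79) does not contain 189.248.157.74
  189.248.157.0/26 (189.248.157.0 - 189.248.157.63) does not contain 189.248.157.74
  189.184.157.64/26 (189.184.157.64 - 189.184.157.127) does not contain 189.248.157.74
  189.248.156.0/25 (189.248.156.0 - 189.248.156.127) does not contain 189.248.157.74
  189.248.158.0/23 (189.248.158.0 - 189.248.159.255) does not contain 189.248.157.74
  189.248.140.0/23 (189.248.140.0 - 189.248.141.255) does not contain 189.248.157.74
Longest matching prefix is /19 -> interface port6.

port6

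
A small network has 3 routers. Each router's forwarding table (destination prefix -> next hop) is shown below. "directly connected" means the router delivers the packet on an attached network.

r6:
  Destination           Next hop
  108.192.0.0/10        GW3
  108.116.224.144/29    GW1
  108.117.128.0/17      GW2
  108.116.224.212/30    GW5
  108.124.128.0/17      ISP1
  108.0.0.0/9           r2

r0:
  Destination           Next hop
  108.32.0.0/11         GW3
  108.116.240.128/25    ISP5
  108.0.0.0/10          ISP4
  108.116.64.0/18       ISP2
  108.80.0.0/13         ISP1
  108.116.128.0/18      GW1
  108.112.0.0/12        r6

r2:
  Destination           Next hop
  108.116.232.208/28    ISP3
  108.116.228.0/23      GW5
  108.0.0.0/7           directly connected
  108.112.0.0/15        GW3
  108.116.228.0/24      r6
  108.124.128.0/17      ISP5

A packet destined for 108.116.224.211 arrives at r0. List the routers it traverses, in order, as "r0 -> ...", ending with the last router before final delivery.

r0 -> r6 -> r2

At r0: longest match for 108.116.224.211 is 108.112.0.0/12 -> r6
At r6: longest match for 108.116.224.211 is 108.0.0.0/9 -> r2
At r2: longest match for 108.116.224.211 is 108.0.0.0/7 -> directly connected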